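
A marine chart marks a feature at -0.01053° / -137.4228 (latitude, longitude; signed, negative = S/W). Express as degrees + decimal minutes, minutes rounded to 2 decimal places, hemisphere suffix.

Latitude is negative → S; |value| = 0.010530
φ: fractional part 0.010530 → 0.6318 minutes
Longitude is negative → W; |value| = 137.422800
Lon: 137° + 0.422800 × 60 = 137° 25.3680′

0° 0.63′ S, 137° 25.37′ W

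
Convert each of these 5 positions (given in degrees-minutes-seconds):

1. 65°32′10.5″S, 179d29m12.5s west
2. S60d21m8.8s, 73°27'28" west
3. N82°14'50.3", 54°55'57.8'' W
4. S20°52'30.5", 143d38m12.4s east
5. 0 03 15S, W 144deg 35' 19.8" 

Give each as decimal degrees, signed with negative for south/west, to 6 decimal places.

1. -65.536250, -179.486806
2. -60.352444, -73.457778
3. 82.247306, -54.932722
4. -20.875139, 143.636778
5. -0.054167, -144.588833

Point 1:
  Latitude: 65 + 32/60 + 10.5/3600 = 65.5362500
  S → negative
  Lon: 179° + 29/60 + 12.5/3600 = 179 + 0.483333 + 0.003472 = 179.4868056
  W ⇒ negate
Point 2:
  φ: 60° + 21/60 + 8.8/3600 = 60 + 0.350000 + 0.002444 = 60.3524444
  S ⇒ negate
  Longitude: 27′ + 28″ = 27.46667′; 73 + 27.46667/60 = 73.4577778
  W → negative
Point 3:
  Latitude: 82 + 14/60 + 50.3/3600 = 82.2473056
  N ⇒ keep positive
  Lon: 54° + 55/60 + 57.8/3600 = 54 + 0.916667 + 0.016056 = 54.9327222
  W ⇒ negate
Point 4:
  Lat: 20 + 52/60 + 30.5/3600 = 20.8751389
  S → negative
  Lon: 38′ + 12.4″ = 38.20667′; 143 + 38.20667/60 = 143.6367778
  E ⇒ keep positive
Point 5:
  φ: 3′ + 15″ = 3.25000′; 0 + 3.25000/60 = 0.0541667
  S ⇒ negate
  λ: 35′ + 19.8″ = 35.33000′; 144 + 35.33000/60 = 144.5888333
  W ⇒ negate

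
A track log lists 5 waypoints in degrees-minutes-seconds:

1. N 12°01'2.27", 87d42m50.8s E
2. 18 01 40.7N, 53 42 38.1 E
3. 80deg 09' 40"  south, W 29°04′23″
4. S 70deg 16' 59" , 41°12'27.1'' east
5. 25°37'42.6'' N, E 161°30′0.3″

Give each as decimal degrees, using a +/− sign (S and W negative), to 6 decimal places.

Point 1:
  Latitude: 12° + 1/60 + 2.27/3600 = 12 + 0.016667 + 0.000631 = 12.0172972
  N ⇒ keep positive
  Lon: 87° + 42/60 + 50.8/3600 = 87 + 0.700000 + 0.014111 = 87.7141111
  E ⇒ keep positive
Point 2:
  Latitude: 18° + 1/60 + 40.7/3600 = 18 + 0.016667 + 0.011306 = 18.0279722
  N ⇒ keep positive
  Longitude: 53 + 42/60 + 38.1/3600 = 53.7105833
  E → positive
Point 3:
  φ: 9′ + 40″ = 9.66667′; 80 + 9.66667/60 = 80.1611111
  S ⇒ negate
  λ: 4′ + 23″ = 4.38333′; 29 + 4.38333/60 = 29.0730556
  hemisphere W, so the sign is −
Point 4:
  Lat: 16′ + 59″ = 16.98333′; 70 + 16.98333/60 = 70.2830556
  S → negative
  Longitude: 41 + 12/60 + 27.1/3600 = 41.2075278
  E → positive
Point 5:
  Latitude: 25° + 37/60 + 42.6/3600 = 25 + 0.616667 + 0.011833 = 25.6285000
  N ⇒ keep positive
  Lon: 161° + 30/60 + 0.3/3600 = 161 + 0.500000 + 0.000083 = 161.5000833
  E → positive

1. 12.017297, 87.714111
2. 18.027972, 53.710583
3. -80.161111, -29.073056
4. -70.283056, 41.207528
5. 25.628500, 161.500083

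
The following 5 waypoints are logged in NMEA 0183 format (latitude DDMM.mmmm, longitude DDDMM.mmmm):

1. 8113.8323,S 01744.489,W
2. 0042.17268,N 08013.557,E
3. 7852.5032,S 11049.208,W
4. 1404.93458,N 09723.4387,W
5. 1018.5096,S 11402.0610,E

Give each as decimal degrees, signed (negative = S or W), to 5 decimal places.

Point 1:
  Lat: degrees = first 2 digits = 81, minutes = 13.8323; 81 + 13.8323/60 = 81.230538
  S ⇒ negate
  λ: split at 3 digits → 017° and 44.489′; 17 + 44.489/60 = 17.741483
  W → negative
Point 2:
  Latitude: degrees = first 2 digits = 0, minutes = 42.17268; 0 + 42.17268/60 = 0.702878
  N ⇒ keep positive
  λ: degrees = first 3 digits = 80, minutes = 13.557; 80 + 13.557/60 = 80.225950
  E ⇒ keep positive
Point 3:
  Lat: degrees = first 2 digits = 78, minutes = 52.5032; 78 + 52.5032/60 = 78.875053
  S → negative
  Lon: degrees = first 3 digits = 110, minutes = 49.208; 110 + 49.208/60 = 110.820133
  W ⇒ negate
Point 4:
  Latitude: degrees = first 2 digits = 14, minutes = 4.93458; 14 + 4.93458/60 = 14.082243
  N ⇒ keep positive
  Lon: degrees = first 3 digits = 97, minutes = 23.4387; 97 + 23.4387/60 = 97.390645
  W → negative
Point 5:
  Latitude: degrees = first 2 digits = 10, minutes = 18.5096; 10 + 18.5096/60 = 10.308493
  hemisphere S, so the sign is −
  Longitude: degrees = first 3 digits = 114, minutes = 2.061; 114 + 2.061/60 = 114.034350
  E → positive

1. -81.23054, -17.74148
2. 0.70288, 80.22595
3. -78.87505, -110.82013
4. 14.08224, -97.39065
5. -10.30849, 114.03435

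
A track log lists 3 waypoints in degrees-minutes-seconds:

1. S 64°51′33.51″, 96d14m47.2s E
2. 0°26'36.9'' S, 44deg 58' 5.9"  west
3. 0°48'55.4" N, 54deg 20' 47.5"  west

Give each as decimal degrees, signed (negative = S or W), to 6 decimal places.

Point 1:
  Latitude: 51′ + 33.51″ = 51.55850′; 64 + 51.55850/60 = 64.8593083
  S ⇒ negate
  λ: 96 + 14/60 + 47.2/3600 = 96.2464444
  E ⇒ keep positive
Point 2:
  Lat: 0 + 26/60 + 36.9/3600 = 0.4435833
  S → negative
  Longitude: 44 + 58/60 + 5.9/3600 = 44.9683056
  hemisphere W, so the sign is −
Point 3:
  Lat: 0° + 48/60 + 55.4/3600 = 0 + 0.800000 + 0.015389 = 0.8153889
  N ⇒ keep positive
  λ: 54° + 20/60 + 47.5/3600 = 54 + 0.333333 + 0.013194 = 54.3465278
  W ⇒ negate

1. -64.859308, 96.246444
2. -0.443583, -44.968306
3. 0.815389, -54.346528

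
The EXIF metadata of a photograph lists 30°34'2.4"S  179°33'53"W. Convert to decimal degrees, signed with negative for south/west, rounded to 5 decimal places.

-30.56733, -179.56472

Latitude: 34′ + 2.4″ = 34.04000′; 30 + 34.04000/60 = 30.567333
hemisphere S, so the sign is −
Longitude: 33′ + 53″ = 33.88333′; 179 + 33.88333/60 = 179.564722
W ⇒ negate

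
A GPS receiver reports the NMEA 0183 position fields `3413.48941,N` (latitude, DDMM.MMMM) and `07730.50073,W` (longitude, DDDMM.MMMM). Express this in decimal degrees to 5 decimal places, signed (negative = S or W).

34.22482, -77.50835

Latitude: degrees = first 2 digits = 34, minutes = 13.48941; 34 + 13.48941/60 = 34.224824
N → positive
Longitude: degrees = first 3 digits = 77, minutes = 30.50073; 77 + 30.50073/60 = 77.508346
W ⇒ negate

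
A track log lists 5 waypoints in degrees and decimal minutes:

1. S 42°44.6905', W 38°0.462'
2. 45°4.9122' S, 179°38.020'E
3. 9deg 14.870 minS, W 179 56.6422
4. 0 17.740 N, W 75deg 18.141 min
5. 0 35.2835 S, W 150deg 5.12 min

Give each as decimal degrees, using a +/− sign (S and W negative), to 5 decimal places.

Point 1:
  φ: 42 + 44.6905/60 = 42.744842
  S ⇒ negate
  Longitude: 0.462′ = 0.007700°; total 38.007700
  hemisphere W, so the sign is −
Point 2:
  Lat: 45 + 4.9122/60 = 45.081870
  S → negative
  Lon: 179 + 38.02/60 = 179.633667
  E → positive
Point 3:
  Lat: 14.87′ = 0.247833°; total 9.247833
  S → negative
  Lon: 56.6422′ = 0.944037°; total 179.944037
  W → negative
Point 4:
  Latitude: 17.74′ = 0.295667°; total 0.295667
  N ⇒ keep positive
  Longitude: 18.141′ = 0.302350°; total 75.302350
  W ⇒ negate
Point 5:
  Lat: 35.2835′ = 0.588058°; total 0.588058
  S ⇒ negate
  Lon: 5.12′ = 0.085333°; total 150.085333
  hemisphere W, so the sign is −

1. -42.74484, -38.00770
2. -45.08187, 179.63367
3. -9.24783, -179.94404
4. 0.29567, -75.30235
5. -0.58806, -150.08533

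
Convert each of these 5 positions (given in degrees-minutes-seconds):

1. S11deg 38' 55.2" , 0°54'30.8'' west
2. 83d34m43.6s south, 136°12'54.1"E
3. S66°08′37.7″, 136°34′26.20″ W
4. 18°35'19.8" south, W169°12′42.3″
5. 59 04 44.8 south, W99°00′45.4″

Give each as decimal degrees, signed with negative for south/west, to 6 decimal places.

Point 1:
  Lat: 38′ + 55.2″ = 38.92000′; 11 + 38.92000/60 = 11.6486667
  hemisphere S, so the sign is −
  Lon: 0° + 54/60 + 30.8/3600 = 0 + 0.900000 + 0.008556 = 0.9085556
  W ⇒ negate
Point 2:
  φ: 83 + 34/60 + 43.6/3600 = 83.5787778
  S ⇒ negate
  Lon: 12′ + 54.1″ = 12.90167′; 136 + 12.90167/60 = 136.2150278
  E ⇒ keep positive
Point 3:
  φ: 66° + 8/60 + 37.7/3600 = 66 + 0.133333 + 0.010472 = 66.1438056
  S → negative
  Lon: 136 + 34/60 + 26.2/3600 = 136.5739444
  W ⇒ negate
Point 4:
  Latitude: 18° + 35/60 + 19.8/3600 = 18 + 0.583333 + 0.005500 = 18.5888333
  S → negative
  Longitude: 169° + 12/60 + 42.3/3600 = 169 + 0.200000 + 0.011750 = 169.2117500
  W → negative
Point 5:
  φ: 4′ + 44.8″ = 4.74667′; 59 + 4.74667/60 = 59.0791111
  hemisphere S, so the sign is −
  Longitude: 99° + 0/60 + 45.4/3600 = 99 + 0.000000 + 0.012611 = 99.0126111
  W → negative

1. -11.648667, -0.908556
2. -83.578778, 136.215028
3. -66.143806, -136.573944
4. -18.588833, -169.211750
5. -59.079111, -99.012611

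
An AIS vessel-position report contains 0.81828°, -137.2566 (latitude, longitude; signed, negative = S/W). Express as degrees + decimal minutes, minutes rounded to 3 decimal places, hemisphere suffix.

0° 49.097′ N, 137° 15.396′ W

Lat: fractional part 0.818280 → 49.09680 minutes
Longitude is negative → W; |value| = 137.256600
λ: minutes = (137.256600 − 137) × 60 = 15.39600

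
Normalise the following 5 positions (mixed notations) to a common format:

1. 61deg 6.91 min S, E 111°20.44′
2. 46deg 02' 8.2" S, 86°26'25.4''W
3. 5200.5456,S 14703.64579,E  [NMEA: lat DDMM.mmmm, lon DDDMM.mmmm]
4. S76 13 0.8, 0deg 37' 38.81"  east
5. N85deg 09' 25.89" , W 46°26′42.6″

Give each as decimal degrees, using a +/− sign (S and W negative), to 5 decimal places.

1. -61.11517, 111.34067
2. -46.03561, -86.44039
3. -52.00909, 147.06076
4. -76.21689, 0.62745
5. 85.15719, -46.44517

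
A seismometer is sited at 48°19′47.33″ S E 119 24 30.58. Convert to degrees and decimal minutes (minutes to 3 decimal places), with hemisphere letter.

48° 19.789′ S, 119° 24.510′ E

Lat: 19 + 47.33/60 = 19.78883′
Lon: 24 + 30.58/60 = 24.50967′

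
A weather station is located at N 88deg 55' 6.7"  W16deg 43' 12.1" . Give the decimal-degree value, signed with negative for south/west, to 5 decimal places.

88.91853, -16.72003

φ: 88° + 55/60 + 6.7/3600 = 88 + 0.916667 + 0.001861 = 88.918528
N ⇒ keep positive
Lon: 43′ + 12.1″ = 43.20167′; 16 + 43.20167/60 = 16.720028
hemisphere W, so the sign is −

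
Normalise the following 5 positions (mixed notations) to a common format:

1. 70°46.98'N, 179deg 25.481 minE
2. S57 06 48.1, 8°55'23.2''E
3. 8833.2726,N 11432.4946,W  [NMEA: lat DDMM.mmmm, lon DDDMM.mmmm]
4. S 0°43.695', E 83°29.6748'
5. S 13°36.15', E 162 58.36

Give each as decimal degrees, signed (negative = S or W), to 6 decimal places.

1. 70.783000, 179.424683
2. -57.113361, 8.923111
3. 88.554543, -114.541577
4. -0.728250, 83.494580
5. -13.602500, 162.972667

Point 1:
  φ: 70 + 46.98/60 = 70.7830000
  N ⇒ keep positive
  Lon: 25.481′ = 0.424683°; total 179.4246833
  E → positive
Point 2:
  Latitude: 57° + 6/60 + 48.1/3600 = 57 + 0.100000 + 0.013361 = 57.1133611
  S ⇒ negate
  λ: 8° + 55/60 + 23.2/3600 = 8 + 0.916667 + 0.006444 = 8.9231111
  E ⇒ keep positive
Point 3:
  φ: degrees = first 2 digits = 88, minutes = 33.2726; 88 + 33.2726/60 = 88.5545433
  N → positive
  Longitude: split at 3 digits → 114° and 32.4946′; 114 + 32.4946/60 = 114.5415767
  W ⇒ negate
Point 4:
  φ: 43.695′ = 0.728250°; total 0.7282500
  S → negative
  λ: 83 + 29.6748/60 = 83.4945800
  E → positive
Point 5:
  Lat: 13 + 36.15/60 = 13.6025000
  hemisphere S, so the sign is −
  Longitude: 58.36′ = 0.972667°; total 162.9726667
  E → positive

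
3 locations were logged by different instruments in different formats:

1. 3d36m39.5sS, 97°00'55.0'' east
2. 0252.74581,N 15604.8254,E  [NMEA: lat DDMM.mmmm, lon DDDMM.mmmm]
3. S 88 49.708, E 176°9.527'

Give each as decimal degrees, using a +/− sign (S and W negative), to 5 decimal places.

1. -3.61097, 97.01528
2. 2.87910, 156.08042
3. -88.82847, 176.15878

Point 1:
  Latitude: 36′ + 39.5″ = 36.65833′; 3 + 36.65833/60 = 3.610972
  S ⇒ negate
  Lon: 97° + 0/60 + 55/3600 = 97 + 0.000000 + 0.015278 = 97.015278
  E ⇒ keep positive
Point 2:
  Lat: degrees = first 2 digits = 2, minutes = 52.74581; 2 + 52.74581/60 = 2.879097
  N → positive
  Longitude: split at 3 digits → 156° and 4.8254′; 156 + 4.8254/60 = 156.080423
  E ⇒ keep positive
Point 3:
  Lat: 88 + 49.708/60 = 88.828467
  hemisphere S, so the sign is −
  Longitude: 9.527′ = 0.158783°; total 176.158783
  E ⇒ keep positive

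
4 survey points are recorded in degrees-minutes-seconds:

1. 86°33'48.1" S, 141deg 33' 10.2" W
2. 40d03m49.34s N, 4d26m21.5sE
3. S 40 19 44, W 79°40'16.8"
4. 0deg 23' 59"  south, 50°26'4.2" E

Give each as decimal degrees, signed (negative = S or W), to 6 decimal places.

Point 1:
  φ: 33′ + 48.1″ = 33.80167′; 86 + 33.80167/60 = 86.5633611
  S → negative
  λ: 33′ + 10.2″ = 33.17000′; 141 + 33.17000/60 = 141.5528333
  W ⇒ negate
Point 2:
  Latitude: 40 + 3/60 + 49.34/3600 = 40.0637056
  N → positive
  Lon: 4° + 26/60 + 21.5/3600 = 4 + 0.433333 + 0.005972 = 4.4393056
  E ⇒ keep positive
Point 3:
  Latitude: 40° + 19/60 + 44/3600 = 40 + 0.316667 + 0.012222 = 40.3288889
  S ⇒ negate
  λ: 40′ + 16.8″ = 40.28000′; 79 + 40.28000/60 = 79.6713333
  hemisphere W, so the sign is −
Point 4:
  Latitude: 0° + 23/60 + 59/3600 = 0 + 0.383333 + 0.016389 = 0.3997222
  S ⇒ negate
  λ: 26′ + 4.2″ = 26.07000′; 50 + 26.07000/60 = 50.4345000
  E ⇒ keep positive

1. -86.563361, -141.552833
2. 40.063706, 4.439306
3. -40.328889, -79.671333
4. -0.399722, 50.434500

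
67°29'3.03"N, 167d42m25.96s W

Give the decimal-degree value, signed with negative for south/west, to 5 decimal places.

67.48418, -167.70721

Latitude: 29′ + 3.03″ = 29.05050′; 67 + 29.05050/60 = 67.484175
N → positive
Longitude: 167° + 42/60 + 25.96/3600 = 167 + 0.700000 + 0.007211 = 167.707211
W → negative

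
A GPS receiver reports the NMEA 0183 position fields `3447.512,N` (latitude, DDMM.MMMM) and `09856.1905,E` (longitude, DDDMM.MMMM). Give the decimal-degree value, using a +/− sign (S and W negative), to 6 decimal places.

34.791867, 98.936508

Latitude: split at 2 digits → 34° and 47.512′; 34 + 47.512/60 = 34.7918667
N ⇒ keep positive
λ: degrees = first 3 digits = 98, minutes = 56.1905; 98 + 56.1905/60 = 98.9365083
E → positive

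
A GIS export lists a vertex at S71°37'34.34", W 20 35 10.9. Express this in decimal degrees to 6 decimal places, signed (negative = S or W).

-71.626206, -20.586361

Latitude: 71° + 37/60 + 34.34/3600 = 71 + 0.616667 + 0.009539 = 71.6262056
hemisphere S, so the sign is −
λ: 20 + 35/60 + 10.9/3600 = 20.5863611
hemisphere W, so the sign is −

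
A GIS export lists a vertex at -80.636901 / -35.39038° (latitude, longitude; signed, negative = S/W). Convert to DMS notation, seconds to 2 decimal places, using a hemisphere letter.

Latitude is negative → S; |value| = 80.636901
φ: 0.636901° → 38.21406′; 0.21406 × 60 = 12.8436″
Longitude is negative → W; |value| = 35.390380
λ: whole degrees 35; 23.42280′ → 23′ and 25.3680″

80°38′12.84″ S, 35°23′25.37″ W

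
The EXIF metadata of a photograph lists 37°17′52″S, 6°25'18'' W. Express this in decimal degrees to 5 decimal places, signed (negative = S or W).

-37.29778, -6.42167

Lat: 37° + 17/60 + 52/3600 = 37 + 0.283333 + 0.014444 = 37.297778
hemisphere S, so the sign is −
Longitude: 25′ + 18″ = 25.30000′; 6 + 25.30000/60 = 6.421667
W → negative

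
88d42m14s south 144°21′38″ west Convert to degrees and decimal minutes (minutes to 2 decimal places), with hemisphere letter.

Lat: 42 + 14/60 = 42.2333′
λ: seconds/60 = 0.63333; minutes = 21 + 0.63333 = 21.6333

88° 42.23′ S, 144° 21.63′ W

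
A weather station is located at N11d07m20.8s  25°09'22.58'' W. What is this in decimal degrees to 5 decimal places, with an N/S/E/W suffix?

11.12244° N, 25.15627° W

φ: 11 + 7/60 + 20.8/3600 = 11.122444
Longitude: 25 + 9/60 + 22.58/3600 = 25.156272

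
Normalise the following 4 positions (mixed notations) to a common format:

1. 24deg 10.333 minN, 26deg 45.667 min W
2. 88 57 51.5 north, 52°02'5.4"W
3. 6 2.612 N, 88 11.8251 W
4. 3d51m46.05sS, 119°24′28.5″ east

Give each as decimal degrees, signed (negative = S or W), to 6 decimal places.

1. 24.172217, -26.761117
2. 88.964306, -52.034833
3. 6.043533, -88.197085
4. -3.862792, 119.407917

Point 1:
  Latitude: 10.333′ = 0.172217°; total 24.1722167
  N ⇒ keep positive
  Lon: 26 + 45.667/60 = 26.7611167
  W ⇒ negate
Point 2:
  φ: 88° + 57/60 + 51.5/3600 = 88 + 0.950000 + 0.014306 = 88.9643056
  N ⇒ keep positive
  Longitude: 52° + 2/60 + 5.4/3600 = 52 + 0.033333 + 0.001500 = 52.0348333
  W ⇒ negate
Point 3:
  Latitude: 6 + 2.612/60 = 6.0435333
  N → positive
  Lon: 11.8251′ = 0.197085°; total 88.1970850
  hemisphere W, so the sign is −
Point 4:
  φ: 51′ + 46.05″ = 51.76750′; 3 + 51.76750/60 = 3.8627917
  S → negative
  λ: 24′ + 28.5″ = 24.47500′; 119 + 24.47500/60 = 119.4079167
  E ⇒ keep positive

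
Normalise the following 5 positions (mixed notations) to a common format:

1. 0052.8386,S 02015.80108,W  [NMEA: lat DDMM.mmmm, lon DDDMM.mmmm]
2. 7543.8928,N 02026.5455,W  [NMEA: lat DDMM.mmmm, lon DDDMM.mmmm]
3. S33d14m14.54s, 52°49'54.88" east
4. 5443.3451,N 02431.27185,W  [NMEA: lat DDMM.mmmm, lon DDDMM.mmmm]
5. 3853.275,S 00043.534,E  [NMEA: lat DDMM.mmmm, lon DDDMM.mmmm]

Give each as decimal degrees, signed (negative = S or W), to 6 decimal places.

1. -0.880643, -20.263351
2. 75.731547, -20.442425
3. -33.237372, 52.831911
4. 54.722418, -24.521198
5. -38.887917, 0.725567

Point 1:
  Latitude: degrees = first 2 digits = 0, minutes = 52.8386; 0 + 52.8386/60 = 0.8806433
  S ⇒ negate
  λ: degrees = first 3 digits = 20, minutes = 15.80108; 20 + 15.80108/60 = 20.2633513
  W → negative
Point 2:
  φ: degrees = first 2 digits = 75, minutes = 43.8928; 75 + 43.8928/60 = 75.7315467
  N → positive
  λ: split at 3 digits → 020° and 26.5455′; 20 + 26.5455/60 = 20.4424250
  W → negative
Point 3:
  Lat: 33° + 14/60 + 14.54/3600 = 33 + 0.233333 + 0.004039 = 33.2373722
  S ⇒ negate
  Longitude: 49′ + 54.88″ = 49.91467′; 52 + 49.91467/60 = 52.8319111
  E → positive
Point 4:
  Latitude: split at 2 digits → 54° and 43.3451′; 54 + 43.3451/60 = 54.7224183
  N → positive
  λ: degrees = first 3 digits = 24, minutes = 31.27185; 24 + 31.27185/60 = 24.5211975
  hemisphere W, so the sign is −
Point 5:
  φ: degrees = first 2 digits = 38, minutes = 53.275; 38 + 53.275/60 = 38.8879167
  S → negative
  Longitude: split at 3 digits → 000° and 43.534′; 0 + 43.534/60 = 0.7255667
  E → positive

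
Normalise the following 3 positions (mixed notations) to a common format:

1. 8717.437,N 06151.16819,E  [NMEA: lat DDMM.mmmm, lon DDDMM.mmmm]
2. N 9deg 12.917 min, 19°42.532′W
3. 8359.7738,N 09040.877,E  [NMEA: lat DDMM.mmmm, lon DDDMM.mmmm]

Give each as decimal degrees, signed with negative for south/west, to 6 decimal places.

1. 87.290617, 61.852803
2. 9.215283, -19.708867
3. 83.996230, 90.681283

Point 1:
  Lat: degrees = first 2 digits = 87, minutes = 17.437; 87 + 17.437/60 = 87.2906167
  N ⇒ keep positive
  Longitude: split at 3 digits → 061° and 51.16819′; 61 + 51.16819/60 = 61.8528032
  E → positive
Point 2:
  Lat: 9 + 12.917/60 = 9.2152833
  N ⇒ keep positive
  Longitude: 42.532′ = 0.708867°; total 19.7088667
  hemisphere W, so the sign is −
Point 3:
  φ: degrees = first 2 digits = 83, minutes = 59.7738; 83 + 59.7738/60 = 83.9962300
  N ⇒ keep positive
  Lon: split at 3 digits → 090° and 40.877′; 90 + 40.877/60 = 90.6812833
  E ⇒ keep positive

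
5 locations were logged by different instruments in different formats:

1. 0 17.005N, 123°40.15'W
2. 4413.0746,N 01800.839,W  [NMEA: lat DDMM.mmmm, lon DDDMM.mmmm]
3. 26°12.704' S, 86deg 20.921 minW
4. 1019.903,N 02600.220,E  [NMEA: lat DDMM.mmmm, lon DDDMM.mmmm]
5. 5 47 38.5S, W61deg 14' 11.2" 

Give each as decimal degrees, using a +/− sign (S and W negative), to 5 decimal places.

Point 1:
  Lat: 0 + 17.005/60 = 0.283417
  N → positive
  λ: 40.15′ = 0.669167°; total 123.669167
  W ⇒ negate
Point 2:
  φ: degrees = first 2 digits = 44, minutes = 13.0746; 44 + 13.0746/60 = 44.217910
  N → positive
  λ: split at 3 digits → 018° and 0.839′; 18 + 0.839/60 = 18.013983
  W → negative
Point 3:
  Latitude: 26 + 12.704/60 = 26.211733
  hemisphere S, so the sign is −
  Longitude: 20.921′ = 0.348683°; total 86.348683
  hemisphere W, so the sign is −
Point 4:
  Latitude: split at 2 digits → 10° and 19.903′; 10 + 19.903/60 = 10.331717
  N ⇒ keep positive
  Longitude: degrees = first 3 digits = 26, minutes = 0.22; 26 + 0.22/60 = 26.003667
  E ⇒ keep positive
Point 5:
  Lat: 47′ + 38.5″ = 47.64167′; 5 + 47.64167/60 = 5.794028
  S ⇒ negate
  Lon: 61° + 14/60 + 11.2/3600 = 61 + 0.233333 + 0.003111 = 61.236444
  hemisphere W, so the sign is −

1. 0.28342, -123.66917
2. 44.21791, -18.01398
3. -26.21173, -86.34868
4. 10.33172, 26.00367
5. -5.79403, -61.23644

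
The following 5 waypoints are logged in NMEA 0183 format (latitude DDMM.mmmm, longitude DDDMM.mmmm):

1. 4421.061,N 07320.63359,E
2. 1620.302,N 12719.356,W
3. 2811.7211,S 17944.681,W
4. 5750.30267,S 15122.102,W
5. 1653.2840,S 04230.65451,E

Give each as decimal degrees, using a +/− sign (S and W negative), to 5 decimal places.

1. 44.35102, 73.34389
2. 16.33837, -127.32260
3. -28.19535, -179.74468
4. -57.83838, -151.36837
5. -16.88807, 42.51091

Point 1:
  Latitude: split at 2 digits → 44° and 21.061′; 44 + 21.061/60 = 44.351017
  N → positive
  λ: split at 3 digits → 073° and 20.63359′; 73 + 20.63359/60 = 73.343893
  E → positive
Point 2:
  Lat: degrees = first 2 digits = 16, minutes = 20.302; 16 + 20.302/60 = 16.338367
  N ⇒ keep positive
  λ: split at 3 digits → 127° and 19.356′; 127 + 19.356/60 = 127.322600
  W → negative
Point 3:
  φ: split at 2 digits → 28° and 11.7211′; 28 + 11.7211/60 = 28.195352
  S → negative
  Lon: split at 3 digits → 179° and 44.681′; 179 + 44.681/60 = 179.744683
  W ⇒ negate
Point 4:
  φ: degrees = first 2 digits = 57, minutes = 50.30267; 57 + 50.30267/60 = 57.838378
  S → negative
  Lon: split at 3 digits → 151° and 22.102′; 151 + 22.102/60 = 151.368367
  W → negative
Point 5:
  Lat: degrees = first 2 digits = 16, minutes = 53.284; 16 + 53.284/60 = 16.888067
  S → negative
  Lon: degrees = first 3 digits = 42, minutes = 30.65451; 42 + 30.65451/60 = 42.510909
  E → positive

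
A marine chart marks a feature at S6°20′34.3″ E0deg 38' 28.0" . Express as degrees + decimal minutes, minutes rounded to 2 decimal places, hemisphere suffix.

6° 20.57′ S, 0° 38.47′ E

Lat: seconds/60 = 0.57167; minutes = 20 + 0.57167 = 20.5717
λ: seconds/60 = 0.46667; minutes = 38 + 0.46667 = 38.4667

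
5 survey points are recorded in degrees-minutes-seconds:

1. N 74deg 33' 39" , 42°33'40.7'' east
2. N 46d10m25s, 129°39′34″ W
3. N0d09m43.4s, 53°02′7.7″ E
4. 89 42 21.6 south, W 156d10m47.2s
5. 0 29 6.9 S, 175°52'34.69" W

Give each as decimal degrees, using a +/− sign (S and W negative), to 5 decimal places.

1. 74.56083, 42.56131
2. 46.17361, -129.65944
3. 0.16206, 53.03547
4. -89.70600, -156.17978
5. -0.48525, -175.87630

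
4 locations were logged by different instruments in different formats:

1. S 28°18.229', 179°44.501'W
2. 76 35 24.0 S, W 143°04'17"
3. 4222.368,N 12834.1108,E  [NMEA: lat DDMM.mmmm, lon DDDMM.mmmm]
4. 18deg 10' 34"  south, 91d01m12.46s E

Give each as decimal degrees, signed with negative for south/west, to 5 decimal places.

Point 1:
  Latitude: 18.229′ = 0.303817°; total 28.303817
  S → negative
  Longitude: 179 + 44.501/60 = 179.741683
  W ⇒ negate
Point 2:
  Latitude: 35′ + 24″ = 35.40000′; 76 + 35.40000/60 = 76.590000
  S ⇒ negate
  Longitude: 143 + 4/60 + 17/3600 = 143.071389
  hemisphere W, so the sign is −
Point 3:
  φ: degrees = first 2 digits = 42, minutes = 22.368; 42 + 22.368/60 = 42.372800
  N → positive
  Lon: degrees = first 3 digits = 128, minutes = 34.1108; 128 + 34.1108/60 = 128.568513
  E ⇒ keep positive
Point 4:
  Lat: 10′ + 34″ = 10.56667′; 18 + 10.56667/60 = 18.176111
  S ⇒ negate
  λ: 91 + 1/60 + 12.46/3600 = 91.020128
  E → positive

1. -28.30382, -179.74168
2. -76.59000, -143.07139
3. 42.37280, 128.56851
4. -18.17611, 91.02013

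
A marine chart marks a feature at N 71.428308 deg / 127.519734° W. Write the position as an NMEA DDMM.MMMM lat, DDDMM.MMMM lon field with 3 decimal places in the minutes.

7125.698,N / 12731.184,W

Lat: 71° + 0.428308 × 60 = 71° 25.69848′
Longitude: 127° + 0.519734 × 60 = 127° 31.18404′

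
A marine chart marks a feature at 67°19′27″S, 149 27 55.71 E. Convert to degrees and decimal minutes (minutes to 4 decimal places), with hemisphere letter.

67° 19.4500′ S, 149° 27.9285′ E

φ: 19 + 27/60 = 19.450000′
λ: 27 + 55.71/60 = 27.928500′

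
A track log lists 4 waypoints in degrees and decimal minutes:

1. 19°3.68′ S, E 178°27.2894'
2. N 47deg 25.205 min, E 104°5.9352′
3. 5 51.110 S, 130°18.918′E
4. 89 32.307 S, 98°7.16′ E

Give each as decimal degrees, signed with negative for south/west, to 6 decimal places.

Point 1:
  Latitude: 3.68′ = 0.061333°; total 19.0613333
  S → negative
  λ: 27.2894′ = 0.454823°; total 178.4548233
  E ⇒ keep positive
Point 2:
  Latitude: 25.205′ = 0.420083°; total 47.4200833
  N ⇒ keep positive
  λ: 104 + 5.9352/60 = 104.0989200
  E ⇒ keep positive
Point 3:
  φ: 51.11′ = 0.851833°; total 5.8518333
  S ⇒ negate
  Lon: 18.918′ = 0.315300°; total 130.3153000
  E ⇒ keep positive
Point 4:
  φ: 89 + 32.307/60 = 89.5384500
  hemisphere S, so the sign is −
  Longitude: 98 + 7.16/60 = 98.1193333
  E ⇒ keep positive

1. -19.061333, 178.454823
2. 47.420083, 104.098920
3. -5.851833, 130.315300
4. -89.538450, 98.119333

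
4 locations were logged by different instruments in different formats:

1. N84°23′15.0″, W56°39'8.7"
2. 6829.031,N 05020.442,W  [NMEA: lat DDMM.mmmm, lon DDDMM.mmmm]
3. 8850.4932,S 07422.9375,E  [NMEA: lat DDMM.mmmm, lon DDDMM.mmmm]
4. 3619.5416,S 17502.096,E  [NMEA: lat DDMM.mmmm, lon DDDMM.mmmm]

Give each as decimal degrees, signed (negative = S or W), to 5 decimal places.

Point 1:
  Lat: 23′ + 15″ = 23.25000′; 84 + 23.25000/60 = 84.387500
  N ⇒ keep positive
  λ: 39′ + 8.7″ = 39.14500′; 56 + 39.14500/60 = 56.652417
  hemisphere W, so the sign is −
Point 2:
  Latitude: degrees = first 2 digits = 68, minutes = 29.031; 68 + 29.031/60 = 68.483850
  N → positive
  Lon: split at 3 digits → 050° and 20.442′; 50 + 20.442/60 = 50.340700
  hemisphere W, so the sign is −
Point 3:
  φ: split at 2 digits → 88° and 50.4932′; 88 + 50.4932/60 = 88.841553
  S → negative
  λ: split at 3 digits → 074° and 22.9375′; 74 + 22.9375/60 = 74.382292
  E ⇒ keep positive
Point 4:
  Latitude: degrees = first 2 digits = 36, minutes = 19.5416; 36 + 19.5416/60 = 36.325693
  S ⇒ negate
  Longitude: split at 3 digits → 175° and 2.096′; 175 + 2.096/60 = 175.034933
  E → positive

1. 84.38750, -56.65242
2. 68.48385, -50.34070
3. -88.84155, 74.38229
4. -36.32569, 175.03493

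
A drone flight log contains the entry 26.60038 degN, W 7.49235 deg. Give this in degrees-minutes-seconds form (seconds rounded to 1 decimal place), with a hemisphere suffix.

Lat: whole degrees 26; 36.02280′ → 36′ and 1.368″
Longitude: 0.492350° → 29.54100′; 0.54100 × 60 = 32.460″

26°36′1.4″ N, 7°29′32.5″ W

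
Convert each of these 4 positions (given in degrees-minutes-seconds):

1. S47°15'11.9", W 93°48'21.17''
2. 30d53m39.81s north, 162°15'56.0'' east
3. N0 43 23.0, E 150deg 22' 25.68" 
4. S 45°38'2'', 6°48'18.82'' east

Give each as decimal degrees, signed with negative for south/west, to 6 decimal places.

Point 1:
  φ: 15′ + 11.9″ = 15.19833′; 47 + 15.19833/60 = 47.2533056
  S → negative
  λ: 48′ + 21.17″ = 48.35283′; 93 + 48.35283/60 = 93.8058806
  W ⇒ negate
Point 2:
  φ: 30 + 53/60 + 39.81/3600 = 30.8943917
  N ⇒ keep positive
  λ: 15′ + 56″ = 15.93333′; 162 + 15.93333/60 = 162.2655556
  E → positive
Point 3:
  Lat: 0° + 43/60 + 23/3600 = 0 + 0.716667 + 0.006389 = 0.7230556
  N ⇒ keep positive
  Lon: 150 + 22/60 + 25.68/3600 = 150.3738000
  E → positive
Point 4:
  φ: 45 + 38/60 + 2/3600 = 45.6338889
  S ⇒ negate
  λ: 6° + 48/60 + 18.82/3600 = 6 + 0.800000 + 0.005228 = 6.8052278
  E ⇒ keep positive

1. -47.253306, -93.805881
2. 30.894392, 162.265556
3. 0.723056, 150.373800
4. -45.633889, 6.805228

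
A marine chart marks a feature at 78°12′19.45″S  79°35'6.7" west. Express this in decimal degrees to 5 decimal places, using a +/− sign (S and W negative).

Lat: 78 + 12/60 + 19.45/3600 = 78.205403
hemisphere S, so the sign is −
Lon: 79 + 35/60 + 6.7/3600 = 79.585194
W → negative

-78.20540, -79.58519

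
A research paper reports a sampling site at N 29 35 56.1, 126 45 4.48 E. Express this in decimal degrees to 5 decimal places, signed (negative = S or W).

Latitude: 35′ + 56.1″ = 35.93500′; 29 + 35.93500/60 = 29.598917
N ⇒ keep positive
λ: 45′ + 4.48″ = 45.07467′; 126 + 45.07467/60 = 126.751244
E ⇒ keep positive

29.59892, 126.75124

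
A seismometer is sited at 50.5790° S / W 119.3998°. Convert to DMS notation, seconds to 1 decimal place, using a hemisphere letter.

Lat: whole degrees 50; 34.74000′ → 34′ and 44.400″
λ: whole degrees 119; 23.98800′ → 23′ and 59.280″

50°34′44.4″ S, 119°23′59.3″ W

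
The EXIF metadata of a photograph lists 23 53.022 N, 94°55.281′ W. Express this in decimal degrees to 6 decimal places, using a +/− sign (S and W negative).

Lat: 53.022′ = 0.883700°; total 23.8837000
N → positive
λ: 94 + 55.281/60 = 94.9213500
W → negative

23.883700, -94.921350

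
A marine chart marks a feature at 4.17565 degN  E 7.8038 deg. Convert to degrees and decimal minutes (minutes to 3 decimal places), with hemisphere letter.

4° 10.539′ N, 7° 48.228′ E

φ: fractional part 0.175650 → 10.53900 minutes
λ: minutes = (7.803800 − 7) × 60 = 48.22800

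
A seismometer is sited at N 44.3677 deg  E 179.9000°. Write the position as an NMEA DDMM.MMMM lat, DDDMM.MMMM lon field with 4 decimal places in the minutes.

4422.0620,N / 17954.0000,E

φ: fractional part 0.367700 → 22.062000 minutes
Lon: fractional part 0.900000 → 54.000000 minutes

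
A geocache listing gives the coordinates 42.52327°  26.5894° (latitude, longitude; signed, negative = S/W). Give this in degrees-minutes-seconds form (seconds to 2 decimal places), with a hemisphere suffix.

42°31′23.77″ N, 26°35′21.84″ E

Latitude: 0.523270 × 60 = 31.39620′ → 31′, remainder × 60 = 23.7720″
λ: whole degrees 26; 35.36400′ → 35′ and 21.8400″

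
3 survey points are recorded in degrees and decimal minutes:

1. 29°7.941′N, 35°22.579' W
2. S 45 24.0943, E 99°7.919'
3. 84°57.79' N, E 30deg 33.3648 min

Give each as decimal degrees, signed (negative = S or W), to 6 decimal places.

Point 1:
  Lat: 7.941′ = 0.132350°; total 29.1323500
  N ⇒ keep positive
  λ: 22.579′ = 0.376317°; total 35.3763167
  hemisphere W, so the sign is −
Point 2:
  φ: 45 + 24.0943/60 = 45.4015717
  S ⇒ negate
  Longitude: 99 + 7.919/60 = 99.1319833
  E ⇒ keep positive
Point 3:
  Latitude: 84 + 57.79/60 = 84.9631667
  N ⇒ keep positive
  Lon: 33.3648′ = 0.556080°; total 30.5560800
  E ⇒ keep positive

1. 29.132350, -35.376317
2. -45.401572, 99.131983
3. 84.963167, 30.556080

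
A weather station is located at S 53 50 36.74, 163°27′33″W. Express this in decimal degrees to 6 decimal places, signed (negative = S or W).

φ: 50′ + 36.74″ = 50.61233′; 53 + 50.61233/60 = 53.8435389
hemisphere S, so the sign is −
Longitude: 163° + 27/60 + 33/3600 = 163 + 0.450000 + 0.009167 = 163.4591667
W ⇒ negate

-53.843539, -163.459167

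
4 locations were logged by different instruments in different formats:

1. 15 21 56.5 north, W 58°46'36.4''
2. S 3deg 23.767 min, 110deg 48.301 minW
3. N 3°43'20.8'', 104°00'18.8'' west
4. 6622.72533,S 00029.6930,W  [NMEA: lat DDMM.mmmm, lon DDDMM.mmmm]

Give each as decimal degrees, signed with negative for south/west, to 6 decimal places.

1. 15.365694, -58.776778
2. -3.396117, -110.805017
3. 3.722444, -104.005222
4. -66.378756, -0.494883

Point 1:
  φ: 15 + 21/60 + 56.5/3600 = 15.3656944
  N ⇒ keep positive
  λ: 58° + 46/60 + 36.4/3600 = 58 + 0.766667 + 0.010111 = 58.7767778
  hemisphere W, so the sign is −
Point 2:
  Latitude: 3 + 23.767/60 = 3.3961167
  S ⇒ negate
  Lon: 110 + 48.301/60 = 110.8050167
  W → negative
Point 3:
  φ: 43′ + 20.8″ = 43.34667′; 3 + 43.34667/60 = 3.7224444
  N ⇒ keep positive
  Longitude: 104° + 0/60 + 18.8/3600 = 104 + 0.000000 + 0.005222 = 104.0052222
  W → negative
Point 4:
  Latitude: degrees = first 2 digits = 66, minutes = 22.72533; 66 + 22.72533/60 = 66.3787555
  S ⇒ negate
  Longitude: split at 3 digits → 000° and 29.693′; 0 + 29.693/60 = 0.4948833
  W ⇒ negate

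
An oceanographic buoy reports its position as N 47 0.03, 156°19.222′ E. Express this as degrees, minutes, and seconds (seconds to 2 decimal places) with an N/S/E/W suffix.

φ: fractional minutes 0.03000 × 60 = 1.8000″
λ: 19.22200′ → 19′ and 0.22200 × 60 = 13.3200″

47°00′1.80″ N, 156°19′13.32″ E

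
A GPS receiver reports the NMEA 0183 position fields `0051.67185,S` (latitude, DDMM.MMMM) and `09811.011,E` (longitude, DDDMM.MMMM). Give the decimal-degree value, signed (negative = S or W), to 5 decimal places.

-0.86120, 98.18352

Latitude: degrees = first 2 digits = 0, minutes = 51.67185; 0 + 51.67185/60 = 0.861198
S ⇒ negate
λ: split at 3 digits → 098° and 11.011′; 98 + 11.011/60 = 98.183517
E ⇒ keep positive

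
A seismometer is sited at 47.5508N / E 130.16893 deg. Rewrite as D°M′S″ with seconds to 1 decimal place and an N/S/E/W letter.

Lat: 0.550800 × 60 = 33.04800′ → 33′, remainder × 60 = 2.880″
λ: 0.168930 × 60 = 10.13580′ → 10′, remainder × 60 = 8.148″

47°33′2.9″ N, 130°10′8.1″ E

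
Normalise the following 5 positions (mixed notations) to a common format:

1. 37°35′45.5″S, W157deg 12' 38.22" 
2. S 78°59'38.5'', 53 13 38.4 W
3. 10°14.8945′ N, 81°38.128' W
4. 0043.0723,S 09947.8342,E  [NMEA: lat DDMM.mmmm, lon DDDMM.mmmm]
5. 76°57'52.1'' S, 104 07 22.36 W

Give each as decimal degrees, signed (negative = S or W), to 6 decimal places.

Point 1:
  φ: 35′ + 45.5″ = 35.75833′; 37 + 35.75833/60 = 37.5959722
  hemisphere S, so the sign is −
  Longitude: 157 + 12/60 + 38.22/3600 = 157.2106167
  hemisphere W, so the sign is −
Point 2:
  Lat: 78 + 59/60 + 38.5/3600 = 78.9940278
  S ⇒ negate
  λ: 13′ + 38.4″ = 13.64000′; 53 + 13.64000/60 = 53.2273333
  hemisphere W, so the sign is −
Point 3:
  φ: 10 + 14.8945/60 = 10.2482417
  N ⇒ keep positive
  Longitude: 38.128′ = 0.635467°; total 81.6354667
  W ⇒ negate
Point 4:
  Lat: degrees = first 2 digits = 0, minutes = 43.0723; 0 + 43.0723/60 = 0.7178717
  S → negative
  Lon: split at 3 digits → 099° and 47.8342′; 99 + 47.8342/60 = 99.7972367
  E ⇒ keep positive
Point 5:
  φ: 76° + 57/60 + 52.1/3600 = 76 + 0.950000 + 0.014472 = 76.9644722
  S ⇒ negate
  Lon: 104 + 7/60 + 22.36/3600 = 104.1228778
  hemisphere W, so the sign is −

1. -37.595972, -157.210617
2. -78.994028, -53.227333
3. 10.248242, -81.635467
4. -0.717872, 99.797237
5. -76.964472, -104.122878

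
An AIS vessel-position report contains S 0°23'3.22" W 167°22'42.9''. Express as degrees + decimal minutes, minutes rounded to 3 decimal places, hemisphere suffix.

0° 23.054′ S, 167° 22.715′ W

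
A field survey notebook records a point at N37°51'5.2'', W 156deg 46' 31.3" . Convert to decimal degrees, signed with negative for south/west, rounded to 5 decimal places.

37.85144, -156.77536

φ: 37° + 51/60 + 5.2/3600 = 37 + 0.850000 + 0.001444 = 37.851444
N → positive
λ: 46′ + 31.3″ = 46.52167′; 156 + 46.52167/60 = 156.775361
hemisphere W, so the sign is −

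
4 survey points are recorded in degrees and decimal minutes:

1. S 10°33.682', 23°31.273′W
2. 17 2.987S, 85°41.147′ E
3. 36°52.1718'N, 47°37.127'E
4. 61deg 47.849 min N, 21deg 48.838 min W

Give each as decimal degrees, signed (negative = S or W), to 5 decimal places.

Point 1:
  Lat: 10 + 33.682/60 = 10.561367
  S ⇒ negate
  Lon: 23 + 31.273/60 = 23.521217
  W ⇒ negate
Point 2:
  Latitude: 2.987′ = 0.049783°; total 17.049783
  S ⇒ negate
  Longitude: 85 + 41.147/60 = 85.685783
  E ⇒ keep positive
Point 3:
  φ: 36 + 52.1718/60 = 36.869530
  N ⇒ keep positive
  Lon: 37.127′ = 0.618783°; total 47.618783
  E → positive
Point 4:
  φ: 61 + 47.849/60 = 61.797483
  N → positive
  Lon: 48.838′ = 0.813967°; total 21.813967
  W ⇒ negate

1. -10.56137, -23.52122
2. -17.04978, 85.68578
3. 36.86953, 47.61878
4. 61.79748, -21.81397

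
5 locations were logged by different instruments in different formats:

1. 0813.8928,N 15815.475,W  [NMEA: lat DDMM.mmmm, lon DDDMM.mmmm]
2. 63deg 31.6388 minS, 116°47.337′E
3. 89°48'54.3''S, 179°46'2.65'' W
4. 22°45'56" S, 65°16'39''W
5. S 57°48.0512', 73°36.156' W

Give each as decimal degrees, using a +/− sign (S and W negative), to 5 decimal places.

Point 1:
  Lat: degrees = first 2 digits = 8, minutes = 13.8928; 8 + 13.8928/60 = 8.231547
  N ⇒ keep positive
  Lon: split at 3 digits → 158° and 15.475′; 158 + 15.475/60 = 158.257917
  hemisphere W, so the sign is −
Point 2:
  φ: 63 + 31.6388/60 = 63.527313
  S ⇒ negate
  λ: 116 + 47.337/60 = 116.788950
  E → positive
Point 3:
  Latitude: 48′ + 54.3″ = 48.90500′; 89 + 48.90500/60 = 89.815083
  hemisphere S, so the sign is −
  λ: 179° + 46/60 + 2.65/3600 = 179 + 0.766667 + 0.000736 = 179.767403
  W → negative
Point 4:
  Lat: 45′ + 56″ = 45.93333′; 22 + 45.93333/60 = 22.765556
  hemisphere S, so the sign is −
  λ: 65 + 16/60 + 39/3600 = 65.277500
  W → negative
Point 5:
  Lat: 57 + 48.0512/60 = 57.800853
  hemisphere S, so the sign is −
  λ: 73 + 36.156/60 = 73.602600
  hemisphere W, so the sign is −

1. 8.23155, -158.25792
2. -63.52731, 116.78895
3. -89.81508, -179.76740
4. -22.76556, -65.27750
5. -57.80085, -73.60260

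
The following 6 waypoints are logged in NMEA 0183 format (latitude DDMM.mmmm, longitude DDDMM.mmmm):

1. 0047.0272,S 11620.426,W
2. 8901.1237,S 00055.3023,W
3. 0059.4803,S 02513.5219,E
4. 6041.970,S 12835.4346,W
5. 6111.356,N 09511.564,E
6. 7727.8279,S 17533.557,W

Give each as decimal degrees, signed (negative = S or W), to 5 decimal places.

Point 1:
  Lat: split at 2 digits → 00° and 47.0272′; 0 + 47.0272/60 = 0.783787
  S → negative
  λ: degrees = first 3 digits = 116, minutes = 20.426; 116 + 20.426/60 = 116.340433
  W → negative
Point 2:
  Latitude: split at 2 digits → 89° and 1.1237′; 89 + 1.1237/60 = 89.018728
  hemisphere S, so the sign is −
  Lon: degrees = first 3 digits = 0, minutes = 55.3023; 0 + 55.3023/60 = 0.921705
  W → negative
Point 3:
  Latitude: degrees = first 2 digits = 0, minutes = 59.4803; 0 + 59.4803/60 = 0.991338
  hemisphere S, so the sign is −
  Lon: degrees = first 3 digits = 25, minutes = 13.5219; 25 + 13.5219/60 = 25.225365
  E → positive
Point 4:
  φ: split at 2 digits → 60° and 41.97′; 60 + 41.97/60 = 60.699500
  S ⇒ negate
  Longitude: split at 3 digits → 128° and 35.4346′; 128 + 35.4346/60 = 128.590577
  W → negative
Point 5:
  φ: degrees = first 2 digits = 61, minutes = 11.356; 61 + 11.356/60 = 61.189267
  N ⇒ keep positive
  Longitude: split at 3 digits → 095° and 11.564′; 95 + 11.564/60 = 95.192733
  E → positive
Point 6:
  Lat: split at 2 digits → 77° and 27.8279′; 77 + 27.8279/60 = 77.463798
  S ⇒ negate
  Longitude: degrees = first 3 digits = 175, minutes = 33.557; 175 + 33.557/60 = 175.559283
  W → negative

1. -0.78379, -116.34043
2. -89.01873, -0.92171
3. -0.99134, 25.22537
4. -60.69950, -128.59058
5. 61.18927, 95.19273
6. -77.46380, -175.55928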